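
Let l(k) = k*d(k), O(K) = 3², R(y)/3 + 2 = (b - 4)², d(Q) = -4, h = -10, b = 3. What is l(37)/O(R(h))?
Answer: -148/9 ≈ -16.444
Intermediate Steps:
R(y) = -3 (R(y) = -6 + 3*(3 - 4)² = -6 + 3*(-1)² = -6 + 3*1 = -6 + 3 = -3)
O(K) = 9
l(k) = -4*k (l(k) = k*(-4) = -4*k)
l(37)/O(R(h)) = -4*37/9 = -148*⅑ = -148/9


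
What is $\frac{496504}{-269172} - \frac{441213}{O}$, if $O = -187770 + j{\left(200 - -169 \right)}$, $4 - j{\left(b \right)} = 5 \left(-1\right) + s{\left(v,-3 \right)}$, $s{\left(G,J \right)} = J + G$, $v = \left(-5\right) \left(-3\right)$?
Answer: $\frac{2127678337}{4211936163} \approx 0.50515$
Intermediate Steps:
$v = 15$
$s{\left(G,J \right)} = G + J$
$j{\left(b \right)} = -3$ ($j{\left(b \right)} = 4 - \left(5 \left(-1\right) + \left(15 - 3\right)\right) = 4 - \left(-5 + 12\right) = 4 - 7 = -3$)
$O = -187773$ ($O = -187770 - 3 = -187773$)
$\frac{496504}{-269172} - \frac{441213}{O} = \frac{496504}{-269172} - \frac{441213}{-187773} = 496504 \left(- \frac{1}{269172}\right) - - \frac{147071}{62591} = - \frac{124126}{67293} + \frac{147071}{62591} = \frac{2127678337}{4211936163}$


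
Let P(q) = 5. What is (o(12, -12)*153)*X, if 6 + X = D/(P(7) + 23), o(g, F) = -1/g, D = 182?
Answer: -51/8 ≈ -6.3750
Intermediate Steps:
X = ½ (X = -6 + 182/(5 + 23) = -6 + 182/28 = -6 + 182*(1/28) = -6 + 13/2 = ½ ≈ 0.50000)
(o(12, -12)*153)*X = (-1/12*153)*(½) = (-1*1/12*153)*(½) = -1/12*153*(½) = -51/4*½ = -51/8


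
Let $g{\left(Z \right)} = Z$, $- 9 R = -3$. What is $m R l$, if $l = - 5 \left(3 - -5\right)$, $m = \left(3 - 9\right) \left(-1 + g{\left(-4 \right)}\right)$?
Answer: $-400$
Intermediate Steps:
$R = \frac{1}{3}$ ($R = \left(- \frac{1}{9}\right) \left(-3\right) = \frac{1}{3} \approx 0.33333$)
$m = 30$ ($m = \left(3 - 9\right) \left(-1 - 4\right) = \left(-6\right) \left(-5\right) = 30$)
$l = -40$ ($l = - 5 \left(3 + 5\right) = \left(-5\right) 8 = -40$)
$m R l = 30 \cdot \frac{1}{3} \left(-40\right) = 10 \left(-40\right) = -400$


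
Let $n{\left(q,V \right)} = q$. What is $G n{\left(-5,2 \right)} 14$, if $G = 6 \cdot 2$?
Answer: $-840$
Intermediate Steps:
$G = 12$
$G n{\left(-5,2 \right)} 14 = 12 \left(-5\right) 14 = \left(-60\right) 14 = -840$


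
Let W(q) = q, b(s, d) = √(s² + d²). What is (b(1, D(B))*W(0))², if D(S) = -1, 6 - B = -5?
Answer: 0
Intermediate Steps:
B = 11 (B = 6 - 1*(-5) = 6 + 5 = 11)
b(s, d) = √(d² + s²)
(b(1, D(B))*W(0))² = (√((-1)² + 1²)*0)² = (√(1 + 1)*0)² = (√2*0)² = 0² = 0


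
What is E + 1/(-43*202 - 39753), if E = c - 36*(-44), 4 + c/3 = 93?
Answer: 89660588/48439 ≈ 1851.0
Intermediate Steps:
c = 267 (c = -12 + 3*93 = -12 + 279 = 267)
E = 1851 (E = 267 - 36*(-44) = 267 + 1584 = 1851)
E + 1/(-43*202 - 39753) = 1851 + 1/(-43*202 - 39753) = 1851 + 1/(-8686 - 39753) = 1851 + 1/(-48439) = 1851 - 1/48439 = 89660588/48439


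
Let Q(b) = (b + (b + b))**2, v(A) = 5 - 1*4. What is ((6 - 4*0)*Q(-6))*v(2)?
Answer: 1944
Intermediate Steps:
v(A) = 1 (v(A) = 5 - 4 = 1)
Q(b) = 9*b**2 (Q(b) = (b + 2*b)**2 = (3*b)**2 = 9*b**2)
((6 - 4*0)*Q(-6))*v(2) = ((6 - 4*0)*(9*(-6)**2))*1 = ((6 + 0)*(9*36))*1 = (6*324)*1 = 1944*1 = 1944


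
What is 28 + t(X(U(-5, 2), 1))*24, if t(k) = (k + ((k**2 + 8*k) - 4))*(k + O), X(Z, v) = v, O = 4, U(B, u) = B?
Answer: 748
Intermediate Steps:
t(k) = (4 + k)*(-4 + k**2 + 9*k) (t(k) = (k + ((k**2 + 8*k) - 4))*(k + 4) = (k + (-4 + k**2 + 8*k))*(4 + k) = (-4 + k**2 + 9*k)*(4 + k) = (4 + k)*(-4 + k**2 + 9*k))
28 + t(X(U(-5, 2), 1))*24 = 28 + (-16 + 1**3 + 13*1**2 + 32*1)*24 = 28 + (-16 + 1 + 13*1 + 32)*24 = 28 + (-16 + 1 + 13 + 32)*24 = 28 + 30*24 = 28 + 720 = 748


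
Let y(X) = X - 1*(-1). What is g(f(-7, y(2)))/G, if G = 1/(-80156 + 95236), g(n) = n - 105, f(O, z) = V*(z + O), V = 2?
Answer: -1704040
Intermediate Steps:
y(X) = 1 + X (y(X) = X + 1 = 1 + X)
f(O, z) = 2*O + 2*z (f(O, z) = 2*(z + O) = 2*(O + z) = 2*O + 2*z)
g(n) = -105 + n
G = 1/15080 ≈ 6.6313e-5
g(f(-7, y(2)))/G = (-105 + (2*(-7) + 2*(1 + 2)))/(1/15080) = (-105 + (-14 + 2*3))*15080 = (-105 + (-14 + 6))*15080 = (-105 - 8)*15080 = -113*15080 = -1704040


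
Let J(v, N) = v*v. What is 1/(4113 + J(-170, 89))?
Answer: 1/33013 ≈ 3.0291e-5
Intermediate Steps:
J(v, N) = v²
1/(4113 + J(-170, 89)) = 1/(4113 + (-170)²) = 1/(4113 + 28900) = 1/33013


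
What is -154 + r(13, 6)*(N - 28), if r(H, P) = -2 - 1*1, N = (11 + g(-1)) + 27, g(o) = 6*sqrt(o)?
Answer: -184 - 18*I ≈ -184.0 - 18.0*I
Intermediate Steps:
N = 38 + 6*I (N = (11 + 6*sqrt(-1)) + 27 = (11 + 6*I) + 27 = 38 + 6*I ≈ 38.0 + 6.0*I)
r(H, P) = -3 (r(H, P) = -2 - 1 = -3)
-154 + r(13, 6)*(N - 28) = -154 - 3*((38 + 6*I) - 28) = -154 - 3*(10 + 6*I) = -154 + (-30 - 18*I) = -184 - 18*I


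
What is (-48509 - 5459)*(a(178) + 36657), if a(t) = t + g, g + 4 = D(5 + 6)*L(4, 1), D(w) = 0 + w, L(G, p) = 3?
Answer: -1989476352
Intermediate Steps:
D(w) = w
g = 29 (g = -4 + (5 + 6)*3 = -4 + 11*3 = -4 + 33 = 29)
a(t) = 29 + t (a(t) = t + 29 = 29 + t)
(-48509 - 5459)*(a(178) + 36657) = (-48509 - 5459)*((29 + 178) + 36657) = -53968*(207 + 36657) = -53968*36864 = -1989476352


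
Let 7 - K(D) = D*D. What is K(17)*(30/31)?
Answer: -8460/31 ≈ -272.90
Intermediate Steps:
K(D) = 7 - D² (K(D) = 7 - D*D = 7 - D²)
K(17)*(30/31) = (7 - 1*17²)*(30/31) = (7 - 1*289)*(30*(1/31)) = (7 - 289)*(30/31) = -282*30/31 = -8460/31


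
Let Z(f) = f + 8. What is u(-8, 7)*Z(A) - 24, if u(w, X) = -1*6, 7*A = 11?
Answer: -570/7 ≈ -81.429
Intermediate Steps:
A = 11/7 (A = (⅐)*11 = 11/7 ≈ 1.5714)
Z(f) = 8 + f
u(w, X) = -6
u(-8, 7)*Z(A) - 24 = -6*(8 + 11/7) - 24 = -6*67/7 - 24 = -402/7 - 24 = -570/7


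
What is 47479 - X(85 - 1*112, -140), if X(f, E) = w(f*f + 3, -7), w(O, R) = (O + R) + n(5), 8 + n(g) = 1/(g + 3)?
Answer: 374095/8 ≈ 46762.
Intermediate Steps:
n(g) = -8 + 1/(3 + g) (n(g) = -8 + 1/(g + 3) = -8 + 1/(3 + g))
w(O, R) = -63/8 + O + R (w(O, R) = (O + R) + (-23 - 8*5)/(3 + 5) = (O + R) + (-23 - 40)/8 = (O + R) + (1/8)*(-63) = (O + R) - 63/8 = -63/8 + O + R)
X(f, E) = -95/8 + f**2 (X(f, E) = -63/8 + (f*f + 3) - 7 = -63/8 + (f**2 + 3) - 7 = -63/8 + (3 + f**2) - 7 = -95/8 + f**2)
47479 - X(85 - 1*112, -140) = 47479 - (-95/8 + (85 - 1*112)**2) = 47479 - (-95/8 + (85 - 112)**2) = 47479 - (-95/8 + (-27)**2) = 47479 - (-95/8 + 729) = 47479 - 1*5737/8 = 47479 - 5737/8 = 374095/8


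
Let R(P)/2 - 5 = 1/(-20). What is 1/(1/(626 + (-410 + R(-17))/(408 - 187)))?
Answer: 1379459/2210 ≈ 624.19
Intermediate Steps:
R(P) = 99/10 (R(P) = 10 + 2/(-20) = 10 + 2*(-1/20) = 10 - ⅒ = 99/10)
1/(1/(626 + (-410 + R(-17))/(408 - 187))) = 1/(1/(626 + (-410 + 99/10)/(408 - 187))) = 1/(1/(626 - 4001/10/221)) = 1/(1/(626 - 4001/10*1/221)) = 1/(1/(626 - 4001/2210)) = 1/(1/(1379459/2210)) = 1/(2210/1379459) = 1379459/2210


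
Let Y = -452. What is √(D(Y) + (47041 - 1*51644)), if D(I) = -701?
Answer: 2*I*√1326 ≈ 72.829*I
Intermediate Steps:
√(D(Y) + (47041 - 1*51644)) = √(-701 + (47041 - 1*51644)) = √(-701 + (47041 - 51644)) = √(-701 - 4603) = √(-5304) = 2*I*√1326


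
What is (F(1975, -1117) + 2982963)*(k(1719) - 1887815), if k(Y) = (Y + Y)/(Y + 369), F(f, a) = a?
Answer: -326491784410127/58 ≈ -5.6292e+12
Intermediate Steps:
k(Y) = 2*Y/(369 + Y) (k(Y) = (2*Y)/(369 + Y) = 2*Y/(369 + Y))
(F(1975, -1117) + 2982963)*(k(1719) - 1887815) = (-1117 + 2982963)*(2*1719/(369 + 1719) - 1887815) = 2981846*(2*1719/2088 - 1887815) = 2981846*(2*1719*(1/2088) - 1887815) = 2981846*(191/116 - 1887815) = 2981846*(-218986349/116) = -326491784410127/58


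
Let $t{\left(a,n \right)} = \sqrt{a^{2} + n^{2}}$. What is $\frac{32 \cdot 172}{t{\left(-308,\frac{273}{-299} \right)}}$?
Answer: $\frac{126592 \sqrt{1024153}}{7169071} \approx 17.87$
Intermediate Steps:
$\frac{32 \cdot 172}{t{\left(-308,\frac{273}{-299} \right)}} = \frac{32 \cdot 172}{\sqrt{\left(-308\right)^{2} + \left(\frac{273}{-299}\right)^{2}}} = \frac{5504}{\sqrt{94864 + \left(273 \left(- \frac{1}{299}\right)\right)^{2}}} = \frac{5504}{\sqrt{94864 + \left(- \frac{21}{23}\right)^{2}}} = \frac{5504}{\sqrt{94864 + \frac{441}{529}}} = \frac{5504}{\sqrt{\frac{50183497}{529}}} = \frac{5504}{\frac{7}{23} \sqrt{1024153}} = 5504 \frac{23 \sqrt{1024153}}{7169071} = \frac{126592 \sqrt{1024153}}{7169071}$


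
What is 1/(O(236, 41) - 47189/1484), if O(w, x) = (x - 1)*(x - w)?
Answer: -1484/11622389 ≈ -0.00012768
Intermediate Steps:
O(w, x) = (-1 + x)*(x - w)
1/(O(236, 41) - 47189/1484) = 1/((236 + 41**2 - 1*41 - 1*236*41) - 47189/1484) = 1/((236 + 1681 - 41 - 9676) - 47189*1/1484) = 1/(-7800 - 47189/1484) = 1/(-11622389/1484) = -1484/11622389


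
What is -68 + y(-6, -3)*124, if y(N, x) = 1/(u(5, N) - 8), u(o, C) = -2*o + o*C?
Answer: -847/12 ≈ -70.583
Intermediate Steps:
u(o, C) = -2*o + C*o
y(N, x) = 1/(-18 + 5*N) (y(N, x) = 1/(5*(-2 + N) - 8) = 1/((-10 + 5*N) - 8) = 1/(-18 + 5*N))
-68 + y(-6, -3)*124 = -68 + 124/(-18 + 5*(-6)) = -68 + 124/(-18 - 30) = -68 + 124/(-48) = -68 - 1/48*124 = -68 - 31/12 = -847/12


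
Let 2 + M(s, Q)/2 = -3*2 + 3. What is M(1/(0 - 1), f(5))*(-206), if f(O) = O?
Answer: 2060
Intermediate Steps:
M(s, Q) = -10 (M(s, Q) = -4 + 2*(-3*2 + 3) = -4 + 2*(-6 + 3) = -4 + 2*(-3) = -4 - 6 = -10)
M(1/(0 - 1), f(5))*(-206) = -10*(-206) = 2060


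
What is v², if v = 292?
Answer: 85264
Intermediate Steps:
v² = 292² = 85264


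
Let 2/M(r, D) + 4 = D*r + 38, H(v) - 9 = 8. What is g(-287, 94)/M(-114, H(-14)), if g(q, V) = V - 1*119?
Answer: 23800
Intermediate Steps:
H(v) = 17 (H(v) = 9 + 8 = 17)
g(q, V) = -119 + V (g(q, V) = V - 119 = -119 + V)
M(r, D) = 2/(34 + D*r) (M(r, D) = 2/(-4 + (D*r + 38)) = 2/(-4 + (38 + D*r)) = 2/(34 + D*r))
g(-287, 94)/M(-114, H(-14)) = (-119 + 94)/((2/(34 + 17*(-114)))) = -25/(2/(34 - 1938)) = -25/(2/(-1904)) = -25/(2*(-1/1904)) = -25/(-1/952) = -25*(-952) = 23800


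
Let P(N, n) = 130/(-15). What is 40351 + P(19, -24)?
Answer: 121027/3 ≈ 40342.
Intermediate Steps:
P(N, n) = -26/3 (P(N, n) = 130*(-1/15) = -26/3)
40351 + P(19, -24) = 40351 - 26/3 = 121027/3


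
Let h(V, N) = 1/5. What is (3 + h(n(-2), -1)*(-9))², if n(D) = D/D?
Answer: 36/25 ≈ 1.4400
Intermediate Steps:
n(D) = 1
h(V, N) = ⅕
(3 + h(n(-2), -1)*(-9))² = (3 + (⅕)*(-9))² = (3 - 9/5)² = (6/5)² = 36/25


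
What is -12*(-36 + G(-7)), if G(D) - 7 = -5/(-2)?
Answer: 318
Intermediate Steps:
G(D) = 19/2 (G(D) = 7 - 5/(-2) = 7 - 5*(-1/2) = 7 + 5/2 = 19/2)
-12*(-36 + G(-7)) = -12*(-36 + 19/2) = -12*(-53/2) = 318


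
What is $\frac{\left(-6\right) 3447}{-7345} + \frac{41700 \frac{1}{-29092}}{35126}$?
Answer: $\frac{406429452447}{144341339870} \approx 2.8158$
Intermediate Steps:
$\frac{\left(-6\right) 3447}{-7345} + \frac{41700 \frac{1}{-29092}}{35126} = \left(-20682\right) \left(- \frac{1}{7345}\right) + 41700 \left(- \frac{1}{29092}\right) \frac{1}{35126} = \frac{20682}{7345} - \frac{10425}{255471398} = \frac{406429452447}{144341339870}$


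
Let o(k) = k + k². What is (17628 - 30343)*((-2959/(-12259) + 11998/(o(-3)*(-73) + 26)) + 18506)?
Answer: -593298034533955/2525354 ≈ -2.3494e+8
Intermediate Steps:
(17628 - 30343)*((-2959/(-12259) + 11998/(o(-3)*(-73) + 26)) + 18506) = (17628 - 30343)*((-2959/(-12259) + 11998/(-3*(1 - 3)*(-73) + 26)) + 18506) = -12715*((-2959*(-1/12259) + 11998/(-3*(-2)*(-73) + 26)) + 18506) = -12715*((2959/12259 + 11998/(6*(-73) + 26)) + 18506) = -12715*((2959/12259 + 11998/(-438 + 26)) + 18506) = -12715*((2959/12259 + 11998/(-412)) + 18506) = -12715*((2959/12259 + 11998*(-1/412)) + 18506) = -12715*((2959/12259 - 5999/206) + 18506) = -12715*(-72932187/2525354 + 18506) = -12715*46661268937/2525354 = -593298034533955/2525354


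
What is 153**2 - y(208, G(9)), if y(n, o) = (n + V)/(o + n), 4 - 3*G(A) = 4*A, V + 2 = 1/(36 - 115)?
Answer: 1094743293/46768 ≈ 23408.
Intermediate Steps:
V = -159/79 (V = -2 + 1/(36 - 115) = -2 + 1/(-79) = -2 - 1/79 = -159/79 ≈ -2.0127)
G(A) = 4/3 - 4*A/3
y(n, o) = (-159/79 + n)/(n + o) (y(n, o) = (n - 159/79)/(o + n) = (-159/79 + n)/(n + o))
153**2 - y(208, G(9)) = 153**2 - (-159/79 + 208)/(208 + (4/3 - 4/3*9)) = 23409 - 16273/((208 + (4/3 - 12))*79) = 23409 - 16273/((208 - 32/3)*79) = 23409 - 16273/(592/3*79) = 23409 - 3*16273/(592*79) = 23409 - 1*48819/46768 = 23409 - 48819/46768 = 1094743293/46768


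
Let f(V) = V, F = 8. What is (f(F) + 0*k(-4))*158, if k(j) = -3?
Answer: 1264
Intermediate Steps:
(f(F) + 0*k(-4))*158 = (8 + 0*(-3))*158 = (8 + 0)*158 = 8*158 = 1264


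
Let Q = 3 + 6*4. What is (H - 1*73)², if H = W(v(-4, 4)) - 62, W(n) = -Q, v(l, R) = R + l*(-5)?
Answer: 26244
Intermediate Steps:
Q = 27 (Q = 3 + 24 = 27)
v(l, R) = R - 5*l
W(n) = -27 (W(n) = -1*27 = -27)
H = -89 (H = -27 - 62 = -89)
(H - 1*73)² = (-89 - 1*73)² = (-89 - 73)² = (-162)² = 26244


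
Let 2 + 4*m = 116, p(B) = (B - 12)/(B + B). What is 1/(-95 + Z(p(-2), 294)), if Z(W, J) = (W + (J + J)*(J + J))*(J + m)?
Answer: 4/446013895 ≈ 8.9683e-9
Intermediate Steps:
p(B) = (-12 + B)/(2*B) (p(B) = (-12 + B)/((2*B)) = (-12 + B)*(1/(2*B)) = (-12 + B)/(2*B))
m = 57/2 (m = -½ + (¼)*116 = -½ + 29 = 57/2 ≈ 28.500)
Z(W, J) = (57/2 + J)*(W + 4*J²) (Z(W, J) = (W + (J + J)*(J + J))*(J + 57/2) = (W + (2*J)*(2*J))*(57/2 + J) = (W + 4*J²)*(57/2 + J) = (57/2 + J)*(W + 4*J²))
1/(-95 + Z(p(-2), 294)) = 1/(-95 + (4*294³ + 114*294² + 57*((½)*(-12 - 2)/(-2))/2 + 294*((½)*(-12 - 2)/(-2)))) = 1/(-95 + (4*25412184 + 114*86436 + 57*((½)*(-½)*(-14))/2 + 294*((½)*(-½)*(-14)))) = 1/(-95 + (101648736 + 9853704 + (57/2)*(7/2) + 294*(7/2))) = 1/(-95 + (101648736 + 9853704 + 399/4 + 1029)) = 1/(-95 + 446014275/4) = 1/(446013895/4) = 4/446013895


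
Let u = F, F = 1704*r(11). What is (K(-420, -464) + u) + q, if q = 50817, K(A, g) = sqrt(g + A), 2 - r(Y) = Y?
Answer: 35481 + 2*I*sqrt(221) ≈ 35481.0 + 29.732*I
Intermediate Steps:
r(Y) = 2 - Y
K(A, g) = sqrt(A + g)
F = -15336 (F = 1704*(2 - 1*11) = 1704*(2 - 11) = 1704*(-9) = -15336)
u = -15336
(K(-420, -464) + u) + q = (sqrt(-420 - 464) - 15336) + 50817 = (sqrt(-884) - 15336) + 50817 = (2*I*sqrt(221) - 15336) + 50817 = (-15336 + 2*I*sqrt(221)) + 50817 = 35481 + 2*I*sqrt(221)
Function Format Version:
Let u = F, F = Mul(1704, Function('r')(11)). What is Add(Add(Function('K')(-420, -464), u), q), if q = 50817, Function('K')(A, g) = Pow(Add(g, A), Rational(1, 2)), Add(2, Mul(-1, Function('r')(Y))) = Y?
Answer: Add(35481, Mul(2, I, Pow(221, Rational(1, 2)))) ≈ Add(35481., Mul(29.732, I))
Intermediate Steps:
Function('r')(Y) = Add(2, Mul(-1, Y))
Function('K')(A, g) = Pow(Add(A, g), Rational(1, 2))
F = -15336 (F = Mul(1704, Add(2, Mul(-1, 11))) = Mul(1704, Add(2, -11)) = Mul(1704, -9) = -15336)
u = -15336
Add(Add(Function('K')(-420, -464), u), q) = Add(Add(Pow(Add(-420, -464), Rational(1, 2)), -15336), 50817) = Add(Add(Pow(-884, Rational(1, 2)), -15336), 50817) = Add(Add(Mul(2, I, Pow(221, Rational(1, 2))), -15336), 50817) = Add(Add(-15336, Mul(2, I, Pow(221, Rational(1, 2)))), 50817) = Add(35481, Mul(2, I, Pow(221, Rational(1, 2))))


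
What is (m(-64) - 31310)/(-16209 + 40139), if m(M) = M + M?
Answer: -15719/11965 ≈ -1.3137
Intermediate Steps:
m(M) = 2*M
(m(-64) - 31310)/(-16209 + 40139) = (2*(-64) - 31310)/(-16209 + 40139) = (-128 - 31310)/23930 = -31438*1/23930 = -15719/11965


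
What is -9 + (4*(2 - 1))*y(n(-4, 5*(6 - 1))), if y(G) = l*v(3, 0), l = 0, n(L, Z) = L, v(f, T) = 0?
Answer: -9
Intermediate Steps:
y(G) = 0 (y(G) = 0*0 = 0)
-9 + (4*(2 - 1))*y(n(-4, 5*(6 - 1))) = -9 + (4*(2 - 1))*0 = -9 + (4*1)*0 = -9 + 4*0 = -9 + 0 = -9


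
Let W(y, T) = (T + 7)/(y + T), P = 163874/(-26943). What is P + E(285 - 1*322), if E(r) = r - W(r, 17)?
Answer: -5642167/134715 ≈ -41.882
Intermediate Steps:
P = -163874/26943 (P = 163874*(-1/26943) = -163874/26943 ≈ -6.0822)
W(y, T) = (7 + T)/(T + y)
E(r) = r - 24/(17 + r) (E(r) = r - (7 + 17)/(17 + r) = r - 24/(17 + r))
P + E(285 - 1*322) = -163874/26943 + (-24 + (285 - 1*322)*(17 + (285 - 1*322)))/(17 + (285 - 1*322)) = -163874/26943 + (-24 + (285 - 322)*(17 + (285 - 322)))/(17 + (285 - 322)) = -163874/26943 + (-24 - 37*(17 - 37))/(17 - 37) = -163874/26943 + (-24 - 37*(-20))/(-20) = -163874/26943 - (-24 + 740)/20 = -163874/26943 - 1/20*716 = -163874/26943 - 179/5 = -5642167/134715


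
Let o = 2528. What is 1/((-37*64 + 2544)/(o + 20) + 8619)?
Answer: 637/5490347 ≈ 0.00011602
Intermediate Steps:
1/((-37*64 + 2544)/(o + 20) + 8619) = 1/((-37*64 + 2544)/(2528 + 20) + 8619) = 1/((-2368 + 2544)/2548 + 8619) = 1/(176*(1/2548) + 8619) = 1/(44/637 + 8619) = 1/(5490347/637) = 637/5490347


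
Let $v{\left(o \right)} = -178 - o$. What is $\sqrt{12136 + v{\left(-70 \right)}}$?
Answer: $2 \sqrt{3007} \approx 109.67$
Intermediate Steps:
$\sqrt{12136 + v{\left(-70 \right)}} = \sqrt{12136 - 108} = \sqrt{12028} = 2 \sqrt{3007}$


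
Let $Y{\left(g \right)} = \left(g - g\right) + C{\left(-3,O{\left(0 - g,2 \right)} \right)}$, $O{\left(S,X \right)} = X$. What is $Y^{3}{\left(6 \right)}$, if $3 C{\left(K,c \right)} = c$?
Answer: $\frac{8}{27} \approx 0.2963$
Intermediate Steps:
$C{\left(K,c \right)} = \frac{c}{3}$
$Y{\left(g \right)} = \frac{2}{3}$ ($Y{\left(g \right)} = \left(g - g\right) + \frac{1}{3} \cdot 2 = 0 + \frac{2}{3} = \frac{2}{3}$)
$Y^{3}{\left(6 \right)} = \left(\frac{2}{3}\right)^{3} = \frac{8}{27}$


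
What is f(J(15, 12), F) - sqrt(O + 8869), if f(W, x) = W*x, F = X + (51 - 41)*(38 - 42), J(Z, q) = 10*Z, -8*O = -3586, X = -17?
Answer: -8550 - 3*sqrt(4141)/2 ≈ -8646.5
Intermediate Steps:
O = 1793/4 (O = -1/8*(-3586) = 1793/4 ≈ 448.25)
F = -57 (F = -17 + (51 - 41)*(38 - 42) = -17 + 10*(-4) = -17 - 40 = -57)
f(J(15, 12), F) - sqrt(O + 8869) = (10*15)*(-57) - sqrt(1793/4 + 8869) = 150*(-57) - sqrt(37269/4) = -8550 - 3*sqrt(4141)/2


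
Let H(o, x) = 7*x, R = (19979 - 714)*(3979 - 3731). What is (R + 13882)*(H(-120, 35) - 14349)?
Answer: -67580754608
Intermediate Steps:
R = 4777720 (R = 19265*248 = 4777720)
(R + 13882)*(H(-120, 35) - 14349) = (4777720 + 13882)*(7*35 - 14349) = 4791602*(245 - 14349) = 4791602*(-14104) = -67580754608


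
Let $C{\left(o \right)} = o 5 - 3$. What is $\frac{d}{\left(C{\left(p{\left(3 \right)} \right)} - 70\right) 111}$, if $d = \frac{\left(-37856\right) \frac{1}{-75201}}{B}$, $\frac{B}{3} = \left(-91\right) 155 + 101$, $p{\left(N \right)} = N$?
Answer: $\frac{676}{363211773651} \approx 1.8612 \cdot 10^{-9}$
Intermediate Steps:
$B = -42012$ ($B = 3 \left(\left(-91\right) 155 + 101\right) = 3 \left(-14105 + 101\right) = 3 \left(-14004\right) = -42012$)
$C{\left(o \right)} = -3 + 5 o$ ($C{\left(o \right)} = 5 o - 3 = -3 + 5 o$)
$d = - \frac{1352}{112833729}$ ($d = \frac{\left(-37856\right) \frac{1}{-75201}}{-42012} = \left(-37856\right) \left(- \frac{1}{75201}\right) \left(- \frac{1}{42012}\right) = \frac{5408}{10743} \left(- \frac{1}{42012}\right) = - \frac{1352}{112833729} \approx -1.1982 \cdot 10^{-5}$)
$\frac{d}{\left(C{\left(p{\left(3 \right)} \right)} - 70\right) 111} = - \frac{1352}{112833729 \left(\left(-3 + 5 \cdot 3\right) - 70\right) 111} = - \frac{1352}{112833729 \left(\left(-3 + 15\right) - 70\right) 111} = - \frac{1352}{112833729 \left(12 - 70\right) 111} = - \frac{1352}{112833729 \left(\left(-58\right) 111\right)} = - \frac{1352}{112833729 \left(-6438\right)} = \left(- \frac{1352}{112833729}\right) \left(- \frac{1}{6438}\right) = \frac{676}{363211773651}$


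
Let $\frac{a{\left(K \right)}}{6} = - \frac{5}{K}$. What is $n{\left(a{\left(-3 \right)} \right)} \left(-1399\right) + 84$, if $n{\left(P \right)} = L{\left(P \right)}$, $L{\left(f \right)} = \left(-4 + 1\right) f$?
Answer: $42054$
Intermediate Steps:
$a{\left(K \right)} = - \frac{30}{K}$ ($a{\left(K \right)} = 6 \left(- \frac{5}{K}\right) = - \frac{30}{K}$)
$L{\left(f \right)} = - 3 f$
$n{\left(P \right)} = - 3 P$
$n{\left(a{\left(-3 \right)} \right)} \left(-1399\right) + 84 = - 3 \left(- \frac{30}{-3}\right) \left(-1399\right) + 84 = - 3 \left(\left(-30\right) \left(- \frac{1}{3}\right)\right) \left(-1399\right) + 84 = \left(-3\right) 10 \left(-1399\right) + 84 = \left(-30\right) \left(-1399\right) + 84 = 41970 + 84 = 42054$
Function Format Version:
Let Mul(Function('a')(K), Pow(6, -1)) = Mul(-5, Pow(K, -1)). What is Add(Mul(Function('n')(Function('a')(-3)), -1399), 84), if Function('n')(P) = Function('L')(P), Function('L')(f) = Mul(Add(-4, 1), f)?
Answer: 42054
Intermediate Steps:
Function('a')(K) = Mul(-30, Pow(K, -1)) (Function('a')(K) = Mul(6, Mul(-5, Pow(K, -1))) = Mul(-30, Pow(K, -1)))
Function('L')(f) = Mul(-3, f)
Function('n')(P) = Mul(-3, P)
Add(Mul(Function('n')(Function('a')(-3)), -1399), 84) = Add(Mul(Mul(-3, Mul(-30, Pow(-3, -1))), -1399), 84) = Add(Mul(Mul(-3, Mul(-30, Rational(-1, 3))), -1399), 84) = Add(Mul(Mul(-3, 10), -1399), 84) = Add(Mul(-30, -1399), 84) = Add(41970, 84) = 42054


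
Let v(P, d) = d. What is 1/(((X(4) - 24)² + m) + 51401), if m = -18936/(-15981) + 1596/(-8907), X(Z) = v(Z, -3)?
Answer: 15815863/824496844554 ≈ 1.9182e-5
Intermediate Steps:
X(Z) = -3
m = 15906364/15815863 (m = -18936*(-1/15981) + 1596*(-1/8907) = 6312/5327 - 532/2969 = 15906364/15815863 ≈ 1.0057)
1/(((X(4) - 24)² + m) + 51401) = 1/(((-3 - 24)² + 15906364/15815863) + 51401) = 1/(((-27)² + 15906364/15815863) + 51401) = 1/((729 + 15906364/15815863) + 51401) = 1/(11545670491/15815863 + 51401) = 1/(824496844554/15815863) = 15815863/824496844554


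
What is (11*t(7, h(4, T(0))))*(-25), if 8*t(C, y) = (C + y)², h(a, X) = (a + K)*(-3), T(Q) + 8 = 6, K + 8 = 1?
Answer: -8800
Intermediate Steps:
K = -7 (K = -8 + 1 = -7)
T(Q) = -2 (T(Q) = -8 + 6 = -2)
h(a, X) = 21 - 3*a (h(a, X) = (a - 7)*(-3) = (-7 + a)*(-3) = 21 - 3*a)
t(C, y) = (C + y)²/8
(11*t(7, h(4, T(0))))*(-25) = (11*((7 + (21 - 3*4))²/8))*(-25) = (11*((7 + (21 - 12))²/8))*(-25) = (11*((7 + 9)²/8))*(-25) = (11*((⅛)*16²))*(-25) = (11*((⅛)*256))*(-25) = (11*32)*(-25) = 352*(-25) = -8800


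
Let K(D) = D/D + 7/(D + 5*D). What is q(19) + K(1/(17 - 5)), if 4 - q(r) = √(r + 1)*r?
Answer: 19 - 38*√5 ≈ -65.971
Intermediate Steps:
q(r) = 4 - r*√(1 + r) (q(r) = 4 - √(r + 1)*r = 4 - √(1 + r)*r = 4 - r*√(1 + r))
K(D) = 1 + 7/(6*D) (K(D) = 1 + 7/((6*D)) = 1 + 7*(1/(6*D)) = 1 + 7/(6*D))
q(19) + K(1/(17 - 5)) = (4 - 1*19*√(1 + 19)) + (7/6 + 1/(17 - 5))/(1/(17 - 5)) = (4 - 1*19*√20) + (7/6 + 1/12)/(1/12) = (4 - 1*19*2*√5) + (7/6 + 1/12)/(1/12) = (4 - 38*√5) + 12*(5/4) = (4 - 38*√5) + 15 = 19 - 38*√5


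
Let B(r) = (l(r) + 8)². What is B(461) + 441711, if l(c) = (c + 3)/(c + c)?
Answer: 93888229831/212521 ≈ 4.4178e+5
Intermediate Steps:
l(c) = (3 + c)/(2*c) (l(c) = (3 + c)/((2*c)) = (3 + c)*(1/(2*c)) = (3 + c)/(2*c))
B(r) = (8 + (3 + r)/(2*r))² (B(r) = ((3 + r)/(2*r) + 8)² = (8 + (3 + r)/(2*r))²)
B(461) + 441711 = (¼)*(3 + 17*461)²/461² + 441711 = (¼)*(1/212521)*(3 + 7837)² + 441711 = (¼)*(1/212521)*7840² + 441711 = (¼)*(1/212521)*61465600 + 441711 = 15366400/212521 + 441711 = 93888229831/212521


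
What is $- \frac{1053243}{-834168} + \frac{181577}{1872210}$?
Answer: $\frac{20817233333}{15311153640} \approx 1.3596$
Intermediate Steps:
$- \frac{1053243}{-834168} + \frac{181577}{1872210} = \left(-1053243\right) \left(- \frac{1}{834168}\right) + 181577 \cdot \frac{1}{1872210} = \frac{351081}{278056} + \frac{10681}{110130} = \frac{20817233333}{15311153640}$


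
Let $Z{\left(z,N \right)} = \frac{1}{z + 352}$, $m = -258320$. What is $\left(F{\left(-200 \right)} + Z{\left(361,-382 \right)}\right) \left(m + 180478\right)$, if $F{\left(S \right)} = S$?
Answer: $\frac{11100191358}{713} \approx 1.5568 \cdot 10^{7}$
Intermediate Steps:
$Z{\left(z,N \right)} = \frac{1}{352 + z}$
$\left(F{\left(-200 \right)} + Z{\left(361,-382 \right)}\right) \left(m + 180478\right) = \left(-200 + \frac{1}{352 + 361}\right) \left(-258320 + 180478\right) = \left(-200 + \frac{1}{713}\right) \left(-77842\right) = \left(- \frac{142599}{713}\right) \left(-77842\right) = \frac{11100191358}{713}$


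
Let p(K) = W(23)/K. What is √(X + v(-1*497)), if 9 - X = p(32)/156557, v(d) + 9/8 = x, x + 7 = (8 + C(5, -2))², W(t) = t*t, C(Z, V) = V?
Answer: √57843656790334/1252456 ≈ 6.0725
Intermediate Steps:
W(t) = t²
x = 29 (x = -7 + (8 - 2)² = -7 + 6² = -7 + 36 = 29)
v(d) = 223/8 (v(d) = -9/8 + 29 = 223/8)
p(K) = 529/K (p(K) = 23²/K = 529/K)
X = 45087887/5009824 (X = 9 - 529/32/156557 = 9 - 529*(1/32)/156557 = 9 - 529/(32*156557) = 9 - 1*529/5009824 = 9 - 529/5009824 = 45087887/5009824 ≈ 8.9999)
√(X + v(-1*497)) = √(45087887/5009824 + 223/8) = √(184736731/5009824) = √57843656790334/1252456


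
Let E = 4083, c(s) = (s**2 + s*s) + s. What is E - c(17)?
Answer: 3488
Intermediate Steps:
c(s) = s + 2*s**2 (c(s) = (s**2 + s**2) + s = 2*s**2 + s = s + 2*s**2)
E - c(17) = 4083 - 17*(1 + 2*17) = 4083 - 17*(1 + 34) = 4083 - 17*35 = 4083 - 1*595 = 4083 - 595 = 3488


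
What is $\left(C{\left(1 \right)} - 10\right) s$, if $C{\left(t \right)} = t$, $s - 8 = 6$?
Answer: $-126$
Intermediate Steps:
$s = 14$ ($s = 8 + 6 = 14$)
$\left(C{\left(1 \right)} - 10\right) s = \left(1 - 10\right) 14 = \left(-9\right) 14 = -126$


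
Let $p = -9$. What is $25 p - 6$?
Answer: $-231$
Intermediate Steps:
$25 p - 6 = 25 \left(-9\right) - 6 = -225 - 6 = -231$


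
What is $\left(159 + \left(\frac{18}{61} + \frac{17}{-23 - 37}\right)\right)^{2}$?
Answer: $\frac{338704212289}{13395600} \approx 25285.0$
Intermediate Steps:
$\left(159 + \left(\frac{18}{61} + \frac{17}{-23 - 37}\right)\right)^{2} = \left(159 + \left(18 \cdot \frac{1}{61} + \frac{17}{-60}\right)\right)^{2} = \left(159 + \left(\frac{18}{61} + 17 \left(- \frac{1}{60}\right)\right)\right)^{2} = \left(159 + \left(\frac{18}{61} - \frac{17}{60}\right)\right)^{2} = \left(159 + \frac{43}{3660}\right)^{2} = \left(\frac{581983}{3660}\right)^{2} = \frac{338704212289}{13395600}$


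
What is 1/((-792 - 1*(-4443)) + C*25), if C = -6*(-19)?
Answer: 1/6501 ≈ 0.00015382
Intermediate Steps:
C = 114
1/((-792 - 1*(-4443)) + C*25) = 1/((-792 - 1*(-4443)) + 114*25) = 1/((-792 + 4443) + 2850) = 1/(3651 + 2850) = 1/6501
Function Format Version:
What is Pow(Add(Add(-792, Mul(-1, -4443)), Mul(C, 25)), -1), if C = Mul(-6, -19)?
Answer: Rational(1, 6501) ≈ 0.00015382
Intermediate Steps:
C = 114
Pow(Add(Add(-792, Mul(-1, -4443)), Mul(C, 25)), -1) = Pow(Add(Add(-792, Mul(-1, -4443)), Mul(114, 25)), -1) = Pow(Add(Add(-792, 4443), 2850), -1) = Pow(Add(3651, 2850), -1) = Pow(6501, -1) = Rational(1, 6501)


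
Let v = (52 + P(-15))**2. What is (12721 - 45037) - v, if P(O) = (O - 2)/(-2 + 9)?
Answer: -1703893/49 ≈ -34773.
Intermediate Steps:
P(O) = -2/7 + O/7 (P(O) = (-2 + O)/7 = (-2 + O)*(1/7) = -2/7 + O/7)
v = 120409/49 (v = (52 + (-2/7 + (1/7)*(-15)))**2 = (52 + (-2/7 - 15/7))**2 = (52 - 17/7)**2 = (347/7)**2 = 120409/49 ≈ 2457.3)
(12721 - 45037) - v = (12721 - 45037) - 1*120409/49 = -32316 - 120409/49 = -1703893/49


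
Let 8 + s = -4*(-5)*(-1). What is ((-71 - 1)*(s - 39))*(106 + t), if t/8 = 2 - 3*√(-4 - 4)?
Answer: 588528 - 231552*I*√2 ≈ 5.8853e+5 - 3.2746e+5*I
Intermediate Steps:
s = -28 (s = -8 - 4*(-5)*(-1) = -8 + 20*(-1) = -8 - 20 = -28)
t = 16 - 48*I*√2 (t = 8*(2 - 3*√(-4 - 4)) = 8*(2 - 6*I*√2) = 16 - 48*I*√2 ≈ 16.0 - 67.882*I)
((-71 - 1)*(s - 39))*(106 + t) = ((-71 - 1)*(-28 - 39))*(106 + (16 - 48*I*√2)) = (-72*(-67))*(122 - 48*I*√2) = 4824*(122 - 48*I*√2) = 588528 - 231552*I*√2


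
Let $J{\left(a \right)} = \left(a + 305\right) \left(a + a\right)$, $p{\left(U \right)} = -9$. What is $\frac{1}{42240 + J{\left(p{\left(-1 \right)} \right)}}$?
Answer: $\frac{1}{36912} \approx 2.7091 \cdot 10^{-5}$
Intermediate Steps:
$J{\left(a \right)} = 2 a \left(305 + a\right)$ ($J{\left(a \right)} = \left(305 + a\right) 2 a = 2 a \left(305 + a\right)$)
$\frac{1}{42240 + J{\left(p{\left(-1 \right)} \right)}} = \frac{1}{42240 + 2 \left(-9\right) \left(305 - 9\right)} = \frac{1}{42240 + 2 \left(-9\right) 296} = \frac{1}{42240 - 5328} = \frac{1}{36912}$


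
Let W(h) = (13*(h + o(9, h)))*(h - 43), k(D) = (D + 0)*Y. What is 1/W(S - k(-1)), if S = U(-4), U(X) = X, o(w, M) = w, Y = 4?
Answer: -1/5031 ≈ -0.00019877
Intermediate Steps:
S = -4
k(D) = 4*D (k(D) = (D + 0)*4 = D*4 = 4*D)
W(h) = (-43 + h)*(117 + 13*h) (W(h) = (13*(h + 9))*(h - 43) = (13*(9 + h))*(-43 + h) = (117 + 13*h)*(-43 + h) = (-43 + h)*(117 + 13*h))
1/W(S - k(-1)) = 1/(-5031 - 442*(-4 - 4*(-1)) + 13*(-4 - 4*(-1))²) = 1/(-5031 - 442*(-4 - 1*(-4)) + 13*(-4 - 1*(-4))²) = 1/(-5031 - 442*(-4 + 4) + 13*(-4 + 4)²) = 1/(-5031 - 442*0 + 13*0²) = 1/(-5031 + 0 + 13*0) = 1/(-5031 + 0 + 0) = 1/(-5031) = -1/5031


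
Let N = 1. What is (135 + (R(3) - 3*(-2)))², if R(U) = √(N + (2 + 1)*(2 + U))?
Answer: 21025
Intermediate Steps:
R(U) = √(7 + 3*U) (R(U) = √(1 + (2 + 1)*(2 + U)) = √(1 + 3*(2 + U)) = √(1 + (6 + 3*U)) = √(7 + 3*U))
(135 + (R(3) - 3*(-2)))² = (135 + (√(7 + 3*3) - 3*(-2)))² = (135 + (√(7 + 9) + 6))² = (135 + (√16 + 6))² = (135 + (4 + 6))² = (135 + 10)² = 145² = 21025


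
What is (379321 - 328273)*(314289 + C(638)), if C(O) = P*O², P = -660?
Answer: -13697952369048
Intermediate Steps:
C(O) = -660*O²
(379321 - 328273)*(314289 + C(638)) = (379321 - 328273)*(314289 - 660*638²) = 51048*(314289 - 660*407044) = 51048*(314289 - 268649040) = 51048*(-268334751) = -13697952369048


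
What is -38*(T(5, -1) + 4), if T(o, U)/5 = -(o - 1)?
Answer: 608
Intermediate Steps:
T(o, U) = 5 - 5*o (T(o, U) = 5*(-(o - 1)) = 5*(-(-1 + o)) = 5*(1 - o) = 5 - 5*o)
-38*(T(5, -1) + 4) = -38*((5 - 5*5) + 4) = -38*((5 - 25) + 4) = -38*(-20 + 4) = -38*(-16) = 608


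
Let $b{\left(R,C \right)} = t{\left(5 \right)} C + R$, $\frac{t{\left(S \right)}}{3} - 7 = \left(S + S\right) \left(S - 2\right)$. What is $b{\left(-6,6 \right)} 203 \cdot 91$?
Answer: $12192180$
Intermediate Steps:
$t{\left(S \right)} = 21 + 6 S \left(-2 + S\right)$ ($t{\left(S \right)} = 21 + 3 \left(S + S\right) \left(S - 2\right) = 21 + 3 \cdot 2 S \left(-2 + S\right) = 21 + 6 S \left(-2 + S\right)$)
$b{\left(R,C \right)} = R + 111 C$ ($b{\left(R,C \right)} = \left(21 - 60 + 6 \cdot 5^{2}\right) C + R = \left(21 - 60 + 6 \cdot 25\right) C + R = \left(21 - 60 + 150\right) C + R = 111 C + R = R + 111 C$)
$b{\left(-6,6 \right)} 203 \cdot 91 = \left(-6 + 111 \cdot 6\right) 203 \cdot 91 = \left(-6 + 666\right) 203 \cdot 91 = 660 \cdot 203 \cdot 91 = 133980 \cdot 91 = 12192180$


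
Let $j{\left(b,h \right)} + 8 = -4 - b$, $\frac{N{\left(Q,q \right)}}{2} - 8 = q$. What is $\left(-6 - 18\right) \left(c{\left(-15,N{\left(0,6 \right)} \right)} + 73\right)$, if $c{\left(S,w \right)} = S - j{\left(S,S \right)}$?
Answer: $-1320$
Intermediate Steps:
$N{\left(Q,q \right)} = 16 + 2 q$
$j{\left(b,h \right)} = -12 - b$ ($j{\left(b,h \right)} = -8 - \left(4 + b\right) = -12 - b$)
$c{\left(S,w \right)} = 12 + 2 S$ ($c{\left(S,w \right)} = S - \left(-12 - S\right) = S + \left(12 + S\right) = 12 + 2 S$)
$\left(-6 - 18\right) \left(c{\left(-15,N{\left(0,6 \right)} \right)} + 73\right) = \left(-6 - 18\right) \left(\left(12 + 2 \left(-15\right)\right) + 73\right) = \left(-6 - 18\right) \left(\left(12 - 30\right) + 73\right) = - 24 \left(-18 + 73\right) = \left(-24\right) 55 = -1320$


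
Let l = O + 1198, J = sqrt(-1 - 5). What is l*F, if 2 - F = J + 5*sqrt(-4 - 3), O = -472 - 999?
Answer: -546 + 273*I*sqrt(6) + 1365*I*sqrt(7) ≈ -546.0 + 4280.2*I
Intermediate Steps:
O = -1471
J = I*sqrt(6) (J = sqrt(-6) = I*sqrt(6) ≈ 2.4495*I)
l = -273 (l = -1471 + 1198 = -273)
F = 2 - I*sqrt(6) - 5*I*sqrt(7) (F = 2 - (I*sqrt(6) + 5*sqrt(-4 - 3)) = 2 - (I*sqrt(6) + 5*sqrt(-7)) = 2 - (I*sqrt(6) + 5*(I*sqrt(7))) = 2 - (I*sqrt(6) + 5*I*sqrt(7)) = 2 + (-I*sqrt(6) - 5*I*sqrt(7)) = 2 - I*sqrt(6) - 5*I*sqrt(7) ≈ 2.0 - 15.678*I)
l*F = -273*(2 - I*sqrt(6) - 5*I*sqrt(7)) = -546 + 273*I*sqrt(6) + 1365*I*sqrt(7)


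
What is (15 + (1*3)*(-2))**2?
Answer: 81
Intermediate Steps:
(15 + (1*3)*(-2))**2 = (15 + 3*(-2))**2 = (15 - 6)**2 = 9**2 = 81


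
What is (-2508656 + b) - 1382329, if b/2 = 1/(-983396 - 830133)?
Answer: -7056414136067/1813529 ≈ -3.8910e+6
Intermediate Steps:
b = -2/1813529 (b = 2/(-983396 - 830133) = 2/(-1813529) = 2*(-1/1813529) = -2/1813529 ≈ -1.1028e-6)
(-2508656 + b) - 1382329 = (-2508656 - 2/1813529) - 1382329 = -4549520407026/1813529 - 1382329 = -7056414136067/1813529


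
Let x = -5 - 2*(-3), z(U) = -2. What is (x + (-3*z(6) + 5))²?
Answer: 144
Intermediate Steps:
x = 1 (x = -5 + 6 = 1)
(x + (-3*z(6) + 5))² = (1 + (-3*(-2) + 5))² = (1 + (6 + 5))² = (1 + 11)² = 12² = 144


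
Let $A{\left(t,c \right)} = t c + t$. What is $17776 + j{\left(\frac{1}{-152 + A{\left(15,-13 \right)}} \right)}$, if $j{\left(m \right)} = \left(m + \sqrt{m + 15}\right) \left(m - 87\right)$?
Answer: $\frac{1959370709}{110224} - \frac{28885 \sqrt{413257}}{55112} \approx 17439.0$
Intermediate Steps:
$A{\left(t,c \right)} = t + c t$ ($A{\left(t,c \right)} = c t + t = t + c t$)
$j{\left(m \right)} = \left(-87 + m\right) \left(m + \sqrt{15 + m}\right)$ ($j{\left(m \right)} = \left(m + \sqrt{15 + m}\right) \left(-87 + m\right) = \left(-87 + m\right) \left(m + \sqrt{15 + m}\right)$)
$17776 + j{\left(\frac{1}{-152 + A{\left(15,-13 \right)}} \right)} = 17776 + \left(\left(\frac{1}{-152 + 15 \left(1 - 13\right)}\right)^{2} - \frac{87}{-152 + 15 \left(1 - 13\right)} - 87 \sqrt{15 + \frac{1}{-152 + 15 \left(1 - 13\right)}} + \frac{\sqrt{15 + \frac{1}{-152 + 15 \left(1 - 13\right)}}}{-152 + 15 \left(1 - 13\right)}\right) = 17776 + \left(\left(\frac{1}{-152 + 15 \left(-12\right)}\right)^{2} - \frac{87}{-152 + 15 \left(-12\right)} - 87 \sqrt{15 + \frac{1}{-152 + 15 \left(-12\right)}} + \frac{\sqrt{15 + \frac{1}{-152 + 15 \left(-12\right)}}}{-152 + 15 \left(-12\right)}\right) = 17776 + \left(\left(\frac{1}{-152 - 180}\right)^{2} - \frac{87}{-152 - 180} - 87 \sqrt{15 + \frac{1}{-152 - 180}} + \frac{\sqrt{15 + \frac{1}{-152 - 180}}}{-152 - 180}\right) = 17776 + \left(\left(\frac{1}{-332}\right)^{2} - \frac{87}{-332} - 87 \sqrt{15 + \frac{1}{-332}} + \frac{\sqrt{15 + \frac{1}{-332}}}{-332}\right) = 17776 - \left(- \frac{87}{332} - \frac{1}{110224} + \frac{28885 \sqrt{15 - \frac{1}{332}}}{332}\right) = 17776 + \left(\frac{1}{110224} + \frac{87}{332} - 87 \sqrt{\frac{4979}{332}} - \frac{\sqrt{\frac{4979}{332}}}{332}\right) = 17776 + \left(\frac{1}{110224} + \frac{87}{332} - 87 \frac{\sqrt{413257}}{166} - \frac{\frac{1}{166} \sqrt{413257}}{332}\right) = 17776 + \left(\frac{1}{110224} + \frac{87}{332} - \frac{87 \sqrt{413257}}{166} - \frac{\sqrt{413257}}{55112}\right) = 17776 + \left(\frac{28885}{110224} - \frac{28885 \sqrt{413257}}{55112}\right) = \frac{1959370709}{110224} - \frac{28885 \sqrt{413257}}{55112}$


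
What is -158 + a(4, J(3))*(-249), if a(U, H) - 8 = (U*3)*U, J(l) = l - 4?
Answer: -14102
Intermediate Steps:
J(l) = -4 + l
a(U, H) = 8 + 3*U² (a(U, H) = 8 + (U*3)*U = 8 + (3*U)*U = 8 + 3*U²)
-158 + a(4, J(3))*(-249) = -158 + (8 + 3*4²)*(-249) = -158 + (8 + 3*16)*(-249) = -158 + (8 + 48)*(-249) = -158 + 56*(-249) = -158 - 13944 = -14102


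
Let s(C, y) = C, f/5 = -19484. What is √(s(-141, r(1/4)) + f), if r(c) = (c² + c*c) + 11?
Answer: I*√97561 ≈ 312.35*I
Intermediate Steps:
f = -97420 (f = 5*(-19484) = -97420)
r(c) = 11 + 2*c² (r(c) = (c² + c²) + 11 = 2*c² + 11 = 11 + 2*c²)
√(s(-141, r(1/4)) + f) = √(-141 - 97420) = √(-97561) = I*√97561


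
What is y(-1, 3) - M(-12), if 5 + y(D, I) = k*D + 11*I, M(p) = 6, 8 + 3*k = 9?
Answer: 65/3 ≈ 21.667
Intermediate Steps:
k = 1/3 (k = -8/3 + (1/3)*9 = -8/3 + 3 = 1/3 ≈ 0.33333)
y(D, I) = -5 + 11*I + D/3 (y(D, I) = -5 + (D/3 + 11*I) = -5 + (11*I + D/3) = -5 + 11*I + D/3)
y(-1, 3) - M(-12) = (-5 + 11*3 + (1/3)*(-1)) - 1*6 = (-5 + 33 - 1/3) - 6 = 83/3 - 6 = 65/3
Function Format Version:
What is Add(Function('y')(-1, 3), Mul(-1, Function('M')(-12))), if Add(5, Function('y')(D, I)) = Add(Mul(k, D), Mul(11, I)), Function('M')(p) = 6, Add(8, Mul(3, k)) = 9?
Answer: Rational(65, 3) ≈ 21.667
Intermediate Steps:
k = Rational(1, 3) (k = Add(Rational(-8, 3), Mul(Rational(1, 3), 9)) = Add(Rational(-8, 3), 3) = Rational(1, 3) ≈ 0.33333)
Function('y')(D, I) = Add(-5, Mul(11, I), Mul(Rational(1, 3), D)) (Function('y')(D, I) = Add(-5, Add(Mul(Rational(1, 3), D), Mul(11, I))) = Add(-5, Add(Mul(11, I), Mul(Rational(1, 3), D))) = Add(-5, Mul(11, I), Mul(Rational(1, 3), D)))
Add(Function('y')(-1, 3), Mul(-1, Function('M')(-12))) = Add(Add(-5, Mul(11, 3), Mul(Rational(1, 3), -1)), Mul(-1, 6)) = Add(Add(-5, 33, Rational(-1, 3)), -6) = Add(Rational(83, 3), -6) = Rational(65, 3)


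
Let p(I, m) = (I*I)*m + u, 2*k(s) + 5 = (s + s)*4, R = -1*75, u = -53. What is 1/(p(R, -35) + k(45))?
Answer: -2/393501 ≈ -5.0826e-6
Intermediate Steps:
R = -75
k(s) = -5/2 + 4*s (k(s) = -5/2 + ((s + s)*4)/2 = -5/2 + ((2*s)*4)/2 = -5/2 + (8*s)/2 = -5/2 + 4*s)
p(I, m) = -53 + m*I² (p(I, m) = (I*I)*m - 53 = I²*m - 53 = m*I² - 53 = -53 + m*I²)
1/(p(R, -35) + k(45)) = 1/((-53 - 35*(-75)²) + (-5/2 + 4*45)) = 1/((-53 - 35*5625) + (-5/2 + 180)) = 1/((-53 - 196875) + 355/2) = 1/(-196928 + 355/2) = 1/(-393501/2) = -2/393501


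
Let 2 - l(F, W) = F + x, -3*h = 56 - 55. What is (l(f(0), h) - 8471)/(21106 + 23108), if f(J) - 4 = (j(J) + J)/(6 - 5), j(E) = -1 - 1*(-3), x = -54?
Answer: -2807/14738 ≈ -0.19046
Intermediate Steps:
j(E) = 2 (j(E) = -1 + 3 = 2)
h = -1/3 (h = -(56 - 55)/3 = -1/3*1 = -1/3 ≈ -0.33333)
f(J) = 6 + J (f(J) = 4 + (2 + J)/(6 - 5) = 4 + (2 + J)/1 = 4 + (2 + J)*1 = 4 + (2 + J) = 6 + J)
l(F, W) = 56 - F (l(F, W) = 2 - (F - 54) = 2 - (-54 + F) = 2 + (54 - F) = 56 - F)
(l(f(0), h) - 8471)/(21106 + 23108) = ((56 - (6 + 0)) - 8471)/(21106 + 23108) = ((56 - 1*6) - 8471)/44214 = ((56 - 6) - 8471)*(1/44214) = (50 - 8471)*(1/44214) = -8421*1/44214 = -2807/14738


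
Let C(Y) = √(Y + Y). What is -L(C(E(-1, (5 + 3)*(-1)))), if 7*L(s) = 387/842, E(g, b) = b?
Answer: -387/5894 ≈ -0.065660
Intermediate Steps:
C(Y) = √2*√Y (C(Y) = √(2*Y) = √2*√Y)
L(s) = 387/5894 (L(s) = (387/842)/7 = (387*(1/842))/7 = (⅐)*(387/842) = 387/5894)
-L(C(E(-1, (5 + 3)*(-1)))) = -1*387/5894 = -387/5894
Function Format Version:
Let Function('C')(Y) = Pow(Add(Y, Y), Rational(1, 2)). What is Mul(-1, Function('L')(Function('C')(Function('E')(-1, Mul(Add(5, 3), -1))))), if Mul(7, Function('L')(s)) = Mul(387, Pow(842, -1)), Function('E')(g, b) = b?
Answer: Rational(-387, 5894) ≈ -0.065660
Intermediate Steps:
Function('C')(Y) = Mul(Pow(2, Rational(1, 2)), Pow(Y, Rational(1, 2))) (Function('C')(Y) = Pow(Mul(2, Y), Rational(1, 2)) = Mul(Pow(2, Rational(1, 2)), Pow(Y, Rational(1, 2))))
Function('L')(s) = Rational(387, 5894) (Function('L')(s) = Mul(Rational(1, 7), Mul(387, Pow(842, -1))) = Mul(Rational(1, 7), Mul(387, Rational(1, 842))) = Mul(Rational(1, 7), Rational(387, 842)) = Rational(387, 5894))
Mul(-1, Function('L')(Function('C')(Function('E')(-1, Mul(Add(5, 3), -1))))) = Mul(-1, Rational(387, 5894)) = Rational(-387, 5894)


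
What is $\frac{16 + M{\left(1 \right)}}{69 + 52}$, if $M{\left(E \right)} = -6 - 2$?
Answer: $\frac{8}{121} \approx 0.066116$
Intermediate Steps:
$M{\left(E \right)} = -8$ ($M{\left(E \right)} = -6 - 2 = -8$)
$\frac{16 + M{\left(1 \right)}}{69 + 52} = \frac{16 - 8}{69 + 52} = \frac{1}{121} \cdot 8 = \frac{8}{121}$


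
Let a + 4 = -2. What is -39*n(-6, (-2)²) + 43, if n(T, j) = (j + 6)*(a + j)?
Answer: 823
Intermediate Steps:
a = -6 (a = -4 - 2 = -6)
n(T, j) = (-6 + j)*(6 + j) (n(T, j) = (j + 6)*(-6 + j) = (6 + j)*(-6 + j) = (-6 + j)*(6 + j))
-39*n(-6, (-2)²) + 43 = -39*(-36 + ((-2)²)²) + 43 = -39*(-36 + 4²) + 43 = -39*(-36 + 16) + 43 = -39*(-20) + 43 = 780 + 43 = 823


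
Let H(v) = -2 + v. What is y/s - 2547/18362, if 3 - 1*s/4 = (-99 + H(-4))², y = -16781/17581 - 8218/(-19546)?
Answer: -2411531287528045/17386888409064966 ≈ -0.13870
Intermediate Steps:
y = -91760384/171819113 (y = -16781*1/17581 - 8218*(-1/19546) = -16781/17581 + 4109/9773 = -91760384/171819113 ≈ -0.53405)
s = -44088 (s = 12 - 4*(-99 + (-2 - 4))² = 12 - 4*(-99 - 6)² = 12 - 4*(-105)² = 12 - 4*11025 = 12 - 44100 = -44088)
y/s - 2547/18362 = -91760384/171819113/(-44088) - 2547/18362 = -91760384/171819113*(-1/44088) - 2547*1/18362 = 11470048/946895131743 - 2547/18362 = -2411531287528045/17386888409064966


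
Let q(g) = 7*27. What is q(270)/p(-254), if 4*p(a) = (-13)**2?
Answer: 756/169 ≈ 4.4734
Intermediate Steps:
p(a) = 169/4 (p(a) = (1/4)*(-13)**2 = (1/4)*169 = 169/4)
q(g) = 189
q(270)/p(-254) = 189/(169/4) = 189*(4/169) = 756/169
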